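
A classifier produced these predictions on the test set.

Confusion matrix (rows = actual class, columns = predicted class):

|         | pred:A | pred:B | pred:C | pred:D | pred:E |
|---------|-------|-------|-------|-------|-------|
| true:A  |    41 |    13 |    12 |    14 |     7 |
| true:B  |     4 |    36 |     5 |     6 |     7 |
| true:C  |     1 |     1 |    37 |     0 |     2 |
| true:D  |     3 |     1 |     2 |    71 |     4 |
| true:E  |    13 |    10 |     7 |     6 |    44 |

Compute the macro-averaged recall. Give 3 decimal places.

Per-class recall (TP/(TP+FN)):
  A: TP=41, FN=13+12+14+7=46 → 41/87 = 0.4713
  B: TP=36, FN=4+5+6+7=22 → 36/58 = 0.6207
  C: TP=37, FN=1+1+0+2=4 → 37/41 = 0.9024
  D: TP=71, FN=3+1+2+4=10 → 71/81 = 0.8765
  E: TP=44, FN=13+10+7+6=36 → 44/80 = 0.5500
Macro-recall = mean = (0.4713 + 0.6207 + 0.9024 + 0.8765 + 0.5500) / 5 = 0.684

0.684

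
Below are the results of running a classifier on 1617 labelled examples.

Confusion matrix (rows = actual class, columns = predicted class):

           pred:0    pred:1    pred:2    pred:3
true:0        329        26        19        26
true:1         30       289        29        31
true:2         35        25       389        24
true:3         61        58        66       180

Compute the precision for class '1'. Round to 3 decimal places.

Take TP from the diagonal, FP from the rest of the '1' prediction marginal, FN from the rest of the '1' actual marginal.
precision = TP/(TP+FP).
1: TP=289, FP=26+25+58=109 → 289/398 = 0.7261

0.726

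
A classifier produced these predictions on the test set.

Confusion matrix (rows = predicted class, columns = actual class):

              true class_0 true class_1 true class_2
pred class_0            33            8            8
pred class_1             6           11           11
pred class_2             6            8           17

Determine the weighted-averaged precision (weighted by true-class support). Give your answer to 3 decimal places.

0.562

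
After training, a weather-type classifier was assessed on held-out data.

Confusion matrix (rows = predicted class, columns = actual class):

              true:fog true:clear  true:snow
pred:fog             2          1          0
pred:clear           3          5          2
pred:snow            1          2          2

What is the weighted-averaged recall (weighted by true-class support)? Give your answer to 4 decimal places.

0.5000

Per-class recall (TP/(TP+FN)):
  fog: TP=2, FN=3+1=4 → 2/6 = 0.33333
  clear: TP=5, FN=1+2=3 → 5/8 = 0.62500
  snow: TP=2, FN=0+2=2 → 2/4 = 0.50000
Weighted-recall = Σ (supportᵢ/N)·recallᵢ with N=18: (6/18)·0.33333 + (8/18)·0.62500 + (4/18)·0.50000 = 0.5000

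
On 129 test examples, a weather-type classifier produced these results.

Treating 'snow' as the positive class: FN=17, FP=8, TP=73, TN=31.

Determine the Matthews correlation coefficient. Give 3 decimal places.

MCC = (TP·TN − FP·FN) / √((TP+FP)(TP+FN)(TN+FP)(TN+FN))
Numerator = 73·31 − 8·17 = 2127
Denominator = √(81·90·39·48) = √13646880 = 3694.1684
MCC = 2127 / 3694.1684 = 0.576

0.576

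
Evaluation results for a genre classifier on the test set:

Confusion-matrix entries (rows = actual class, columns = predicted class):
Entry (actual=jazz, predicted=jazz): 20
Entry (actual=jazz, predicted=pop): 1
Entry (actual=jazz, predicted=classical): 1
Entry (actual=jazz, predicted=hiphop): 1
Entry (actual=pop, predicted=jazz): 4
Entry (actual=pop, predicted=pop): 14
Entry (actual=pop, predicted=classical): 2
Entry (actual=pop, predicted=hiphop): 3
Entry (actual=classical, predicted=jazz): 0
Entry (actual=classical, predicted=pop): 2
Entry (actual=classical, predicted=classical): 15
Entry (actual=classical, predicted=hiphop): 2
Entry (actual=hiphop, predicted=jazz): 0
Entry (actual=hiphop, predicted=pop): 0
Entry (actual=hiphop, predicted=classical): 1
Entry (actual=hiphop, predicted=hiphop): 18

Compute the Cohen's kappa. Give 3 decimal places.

0.730

Observed agreement pₒ = trace/N = 67/84 = 0.7976
Expected agreement pₑ = Σ (rowᵢ·colᵢ)/N² = (23·24 + 23·17 + 19·19 + 19·24)/84² = 0.2494
κ = (pₒ − pₑ)/(1 − pₑ) = (0.7976 − 0.2494)/(1 − 0.2494) = 0.730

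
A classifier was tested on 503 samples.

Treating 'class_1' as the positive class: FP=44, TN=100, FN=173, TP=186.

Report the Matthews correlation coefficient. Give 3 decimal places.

0.193

MCC = (TP·TN − FP·FN) / √((TP+FP)(TP+FN)(TN+FP)(TN+FN))
Numerator = 186·100 − 44·173 = 10988
Denominator = √(230·359·144·273) = √3245991840 = 56973.6065
MCC = 10988 / 56973.6065 = 0.193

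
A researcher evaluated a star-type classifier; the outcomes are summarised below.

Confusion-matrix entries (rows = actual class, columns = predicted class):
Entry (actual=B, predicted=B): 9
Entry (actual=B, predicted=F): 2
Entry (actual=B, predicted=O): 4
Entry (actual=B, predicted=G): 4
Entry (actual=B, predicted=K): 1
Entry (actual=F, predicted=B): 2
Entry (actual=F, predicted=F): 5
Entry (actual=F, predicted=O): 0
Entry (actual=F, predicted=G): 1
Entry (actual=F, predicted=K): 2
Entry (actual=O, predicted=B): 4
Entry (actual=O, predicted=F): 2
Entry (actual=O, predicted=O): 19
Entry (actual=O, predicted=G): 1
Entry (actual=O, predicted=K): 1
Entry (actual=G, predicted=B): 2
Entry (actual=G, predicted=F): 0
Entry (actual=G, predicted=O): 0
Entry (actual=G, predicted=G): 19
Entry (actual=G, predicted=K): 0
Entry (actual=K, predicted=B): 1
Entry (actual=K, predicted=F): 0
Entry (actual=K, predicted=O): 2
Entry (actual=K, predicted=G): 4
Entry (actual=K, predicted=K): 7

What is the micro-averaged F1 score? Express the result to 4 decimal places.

0.6413

Micro-averaging pools counts across classes: ΣTP=59, ΣFP=33, ΣFN=33.
Micro-F1 score = 2·TP/(2·TP+FP+FN) on pooled counts = 0.6413 (equals overall accuracy in single-label multiclass).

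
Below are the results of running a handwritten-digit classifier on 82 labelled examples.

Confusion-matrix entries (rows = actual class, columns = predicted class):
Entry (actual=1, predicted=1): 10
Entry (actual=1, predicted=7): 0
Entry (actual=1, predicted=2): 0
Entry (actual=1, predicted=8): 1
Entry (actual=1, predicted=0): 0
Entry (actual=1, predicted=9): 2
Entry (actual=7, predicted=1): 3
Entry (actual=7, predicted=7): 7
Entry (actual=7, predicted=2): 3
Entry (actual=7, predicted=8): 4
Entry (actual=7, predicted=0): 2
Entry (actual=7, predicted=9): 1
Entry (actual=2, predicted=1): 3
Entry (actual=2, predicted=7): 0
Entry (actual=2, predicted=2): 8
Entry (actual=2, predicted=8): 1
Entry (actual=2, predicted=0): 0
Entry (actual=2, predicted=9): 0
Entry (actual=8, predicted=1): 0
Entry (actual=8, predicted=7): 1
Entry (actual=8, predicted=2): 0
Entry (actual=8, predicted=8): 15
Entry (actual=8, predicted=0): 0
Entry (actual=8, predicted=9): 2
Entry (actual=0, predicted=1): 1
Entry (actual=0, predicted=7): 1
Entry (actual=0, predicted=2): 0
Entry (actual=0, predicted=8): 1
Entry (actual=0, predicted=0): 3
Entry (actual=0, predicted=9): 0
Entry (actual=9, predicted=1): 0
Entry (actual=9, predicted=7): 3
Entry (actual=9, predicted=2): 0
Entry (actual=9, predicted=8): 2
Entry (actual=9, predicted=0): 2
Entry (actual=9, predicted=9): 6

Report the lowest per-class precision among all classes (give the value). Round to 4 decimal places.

0.4286

Per-class precision (TP/(TP+FP)):
  1: TP=10, FP=3+3+0+1+0=7 → 10/17 = 0.58824
  7: TP=7, FP=0+0+1+1+3=5 → 7/12 = 0.58333
  2: TP=8, FP=0+3+0+0+0=3 → 8/11 = 0.72727
  8: TP=15, FP=1+4+1+1+2=9 → 15/24 = 0.62500
  0: TP=3, FP=0+2+0+0+2=4 → 3/7 = 0.42857
  9: TP=6, FP=2+1+0+2+0=5 → 6/11 = 0.54545
Lowest is class '0' with precision = 0.4286.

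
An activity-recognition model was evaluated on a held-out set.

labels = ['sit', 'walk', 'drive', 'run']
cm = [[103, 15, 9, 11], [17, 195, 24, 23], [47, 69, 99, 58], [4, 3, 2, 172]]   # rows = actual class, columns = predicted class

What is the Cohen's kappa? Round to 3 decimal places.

Observed agreement pₒ = trace/N = 569/851 = 0.6686
Expected agreement pₑ = Σ (rowᵢ·colᵢ)/N² = (138·171 + 259·282 + 273·134 + 181·264)/851² = 0.2499
κ = (pₒ − pₑ)/(1 − pₑ) = (0.6686 − 0.2499)/(1 − 0.2499) = 0.558

0.558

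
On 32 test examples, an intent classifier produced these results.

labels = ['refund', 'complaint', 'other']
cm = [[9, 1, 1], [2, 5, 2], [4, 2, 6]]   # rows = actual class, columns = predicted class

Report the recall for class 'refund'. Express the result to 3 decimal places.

0.818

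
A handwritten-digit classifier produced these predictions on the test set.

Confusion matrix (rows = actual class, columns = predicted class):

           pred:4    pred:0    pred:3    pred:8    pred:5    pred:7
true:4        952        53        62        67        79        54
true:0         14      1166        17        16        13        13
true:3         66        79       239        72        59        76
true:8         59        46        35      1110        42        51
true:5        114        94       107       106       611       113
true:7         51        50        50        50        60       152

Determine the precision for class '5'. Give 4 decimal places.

0.7072

precision = TP/(TP+FP).
5: TP=611, FP=79+13+59+42+60=253 → 611/864 = 0.70718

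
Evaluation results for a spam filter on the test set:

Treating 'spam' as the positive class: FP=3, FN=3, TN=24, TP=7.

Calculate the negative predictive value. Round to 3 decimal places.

0.889

NPV = TN/(TN+FN) = 24/(24+3) = 0.889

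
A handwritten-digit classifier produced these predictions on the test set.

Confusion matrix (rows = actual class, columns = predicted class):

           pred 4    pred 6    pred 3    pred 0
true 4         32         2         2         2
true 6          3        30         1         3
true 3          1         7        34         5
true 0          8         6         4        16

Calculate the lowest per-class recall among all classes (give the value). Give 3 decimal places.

0.471

Per-class recall (TP/(TP+FN)):
  4: TP=32, FN=2+2+2=6 → 32/38 = 0.8421
  6: TP=30, FN=3+1+3=7 → 30/37 = 0.8108
  3: TP=34, FN=1+7+5=13 → 34/47 = 0.7234
  0: TP=16, FN=8+6+4=18 → 16/34 = 0.4706
Lowest is class '0' with recall = 0.471.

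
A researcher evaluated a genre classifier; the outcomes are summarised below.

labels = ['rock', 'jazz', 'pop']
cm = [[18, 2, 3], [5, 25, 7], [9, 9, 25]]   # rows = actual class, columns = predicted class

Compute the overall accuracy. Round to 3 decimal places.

Accuracy = trace / total = (18+25+25=68) / 103 = 68/103 = 0.660

0.660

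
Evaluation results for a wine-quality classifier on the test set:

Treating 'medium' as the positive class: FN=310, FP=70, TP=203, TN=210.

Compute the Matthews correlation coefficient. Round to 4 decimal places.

MCC = (TP·TN − FP·FN) / √((TP+FP)(TP+FN)(TN+FP)(TN+FN))
Numerator = 203·210 − 70·310 = 20930
Denominator = √(273·513·280·520) = √20391134400 = 142797.5294
MCC = 20930 / 142797.5294 = 0.1466

0.1466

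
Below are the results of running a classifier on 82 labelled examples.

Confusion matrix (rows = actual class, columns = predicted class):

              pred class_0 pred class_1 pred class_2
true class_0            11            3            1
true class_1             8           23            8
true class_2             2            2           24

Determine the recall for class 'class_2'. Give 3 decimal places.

Treat 'class_2' as positive and all other classes as negative.
recall = TP/(TP+FN).
class_2: TP=24, FN=2+2=4 → 24/28 = 0.8571

0.857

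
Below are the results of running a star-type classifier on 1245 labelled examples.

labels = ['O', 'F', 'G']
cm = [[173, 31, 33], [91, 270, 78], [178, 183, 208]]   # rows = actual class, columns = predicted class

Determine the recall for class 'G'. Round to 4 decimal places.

0.3656

Take TP from the diagonal, FP from the rest of the 'G' prediction marginal, FN from the rest of the 'G' actual marginal.
recall = TP/(TP+FN).
G: TP=208, FN=178+183=361 → 208/569 = 0.36555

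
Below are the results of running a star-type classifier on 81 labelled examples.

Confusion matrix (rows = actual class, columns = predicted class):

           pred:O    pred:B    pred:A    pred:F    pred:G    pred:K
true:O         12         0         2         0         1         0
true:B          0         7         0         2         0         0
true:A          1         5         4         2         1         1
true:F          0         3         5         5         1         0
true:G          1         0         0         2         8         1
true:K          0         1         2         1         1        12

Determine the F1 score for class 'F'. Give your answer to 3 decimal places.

0.385

Treat 'F' as positive and all other classes as negative.
F1 score = 2·TP/(2·TP+FP+FN).
F: TP=5, FP=0+2+2+2+1=7, FN=0+3+5+1+0=9 → 10/26 = 0.3846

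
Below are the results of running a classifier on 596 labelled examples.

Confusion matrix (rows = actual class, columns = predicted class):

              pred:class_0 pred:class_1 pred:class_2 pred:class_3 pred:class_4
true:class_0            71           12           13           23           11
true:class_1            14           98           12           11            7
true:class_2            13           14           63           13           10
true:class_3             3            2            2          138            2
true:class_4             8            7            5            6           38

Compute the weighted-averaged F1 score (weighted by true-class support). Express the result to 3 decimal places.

0.677

Per-class F1 score (2·TP/(2·TP+FP+FN)):
  class_0: TP=71, FP=14+13+3+8=38, FN=12+13+23+11=59 → 142/239 = 0.5941
  class_1: TP=98, FP=12+14+2+7=35, FN=14+12+11+7=44 → 196/275 = 0.7127
  class_2: TP=63, FP=13+12+2+5=32, FN=13+14+13+10=50 → 126/208 = 0.6058
  class_3: TP=138, FP=23+11+13+6=53, FN=3+2+2+2=9 → 276/338 = 0.8166
  class_4: TP=38, FP=11+7+10+2=30, FN=8+7+5+6=26 → 76/132 = 0.5758
Weighted-F1 score = Σ (supportᵢ/N)·F1 scoreᵢ with N=596: (130/596)·0.5941 + (142/596)·0.7127 + (113/596)·0.6058 + (147/596)·0.8166 + (64/596)·0.5758 = 0.677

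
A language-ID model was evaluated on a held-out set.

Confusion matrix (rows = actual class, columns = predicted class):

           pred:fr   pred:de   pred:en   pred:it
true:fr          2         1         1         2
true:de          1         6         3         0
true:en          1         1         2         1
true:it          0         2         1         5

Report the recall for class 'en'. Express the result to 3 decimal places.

Treat 'en' as positive and all other classes as negative.
recall = TP/(TP+FN).
en: TP=2, FN=1+1+1=3 → 2/5 = 0.4000

0.400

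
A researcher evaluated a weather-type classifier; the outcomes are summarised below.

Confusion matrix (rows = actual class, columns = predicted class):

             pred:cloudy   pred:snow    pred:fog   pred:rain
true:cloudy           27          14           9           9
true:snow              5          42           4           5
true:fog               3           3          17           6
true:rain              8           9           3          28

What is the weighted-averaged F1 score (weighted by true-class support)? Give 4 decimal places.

0.5889

Per-class F1 score (2·TP/(2·TP+FP+FN)):
  cloudy: TP=27, FP=5+3+8=16, FN=14+9+9=32 → 54/102 = 0.52941
  snow: TP=42, FP=14+3+9=26, FN=5+4+5=14 → 84/124 = 0.67742
  fog: TP=17, FP=9+4+3=16, FN=3+3+6=12 → 34/62 = 0.54839
  rain: TP=28, FP=9+5+6=20, FN=8+9+3=20 → 56/96 = 0.58333
Weighted-F1 score = Σ (supportᵢ/N)·F1 scoreᵢ with N=192: (59/192)·0.52941 + (56/192)·0.67742 + (29/192)·0.54839 + (48/192)·0.58333 = 0.5889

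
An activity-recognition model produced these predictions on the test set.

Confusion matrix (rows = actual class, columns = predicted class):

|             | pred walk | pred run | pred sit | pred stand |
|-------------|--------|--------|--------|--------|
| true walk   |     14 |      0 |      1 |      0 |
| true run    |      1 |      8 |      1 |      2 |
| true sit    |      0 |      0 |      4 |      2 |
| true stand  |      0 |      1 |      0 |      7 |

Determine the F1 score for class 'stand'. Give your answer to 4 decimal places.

0.7368

F1 score = 2·TP/(2·TP+FP+FN).
stand: TP=7, FP=0+2+2=4, FN=0+1+0=1 → 14/19 = 0.73684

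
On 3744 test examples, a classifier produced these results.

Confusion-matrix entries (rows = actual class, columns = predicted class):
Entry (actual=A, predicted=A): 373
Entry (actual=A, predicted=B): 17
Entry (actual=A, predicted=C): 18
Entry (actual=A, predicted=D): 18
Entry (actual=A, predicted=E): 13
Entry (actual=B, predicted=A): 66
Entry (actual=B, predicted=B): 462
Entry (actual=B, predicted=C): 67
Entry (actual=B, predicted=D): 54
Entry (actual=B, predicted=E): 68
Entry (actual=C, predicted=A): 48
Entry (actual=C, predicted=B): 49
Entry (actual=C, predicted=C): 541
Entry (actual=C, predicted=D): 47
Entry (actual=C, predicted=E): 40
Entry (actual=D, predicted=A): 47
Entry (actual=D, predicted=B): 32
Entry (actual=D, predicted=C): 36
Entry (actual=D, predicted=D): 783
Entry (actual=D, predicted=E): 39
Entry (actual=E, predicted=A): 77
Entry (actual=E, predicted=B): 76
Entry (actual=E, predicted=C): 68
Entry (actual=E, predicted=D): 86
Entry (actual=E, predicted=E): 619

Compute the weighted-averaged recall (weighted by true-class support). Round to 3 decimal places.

0.742

Per-class recall (TP/(TP+FN)):
  A: TP=373, FN=17+18+18+13=66 → 373/439 = 0.8497
  B: TP=462, FN=66+67+54+68=255 → 462/717 = 0.6444
  C: TP=541, FN=48+49+47+40=184 → 541/725 = 0.7462
  D: TP=783, FN=47+32+36+39=154 → 783/937 = 0.8356
  E: TP=619, FN=77+76+68+86=307 → 619/926 = 0.6685
Weighted-recall = Σ (supportᵢ/N)·recallᵢ with N=3744: (439/3744)·0.8497 + (717/3744)·0.6444 + (725/3744)·0.7462 + (937/3744)·0.8356 + (926/3744)·0.6685 = 0.742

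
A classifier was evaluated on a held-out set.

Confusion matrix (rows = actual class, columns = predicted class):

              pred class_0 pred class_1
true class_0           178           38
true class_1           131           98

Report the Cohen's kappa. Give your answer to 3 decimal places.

0.249

Observed agreement pₒ = trace/N = 276/445 = 0.6202
Expected agreement pₑ = Σ (rowᵢ·colᵢ)/N² = (216·309 + 229·136)/445² = 0.4943
κ = (pₒ − pₑ)/(1 − pₑ) = (0.6202 − 0.4943)/(1 − 0.4943) = 0.249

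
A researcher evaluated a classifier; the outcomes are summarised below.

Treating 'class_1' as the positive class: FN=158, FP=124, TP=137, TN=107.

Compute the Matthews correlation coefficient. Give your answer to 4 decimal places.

-0.0719

MCC = (TP·TN − FP·FN) / √((TP+FP)(TP+FN)(TN+FP)(TN+FN))
Numerator = 137·107 − 124·158 = -4933
Denominator = √(261·295·231·265) = √4713248925 = 68653.1057
MCC = -4933 / 68653.1057 = -0.0719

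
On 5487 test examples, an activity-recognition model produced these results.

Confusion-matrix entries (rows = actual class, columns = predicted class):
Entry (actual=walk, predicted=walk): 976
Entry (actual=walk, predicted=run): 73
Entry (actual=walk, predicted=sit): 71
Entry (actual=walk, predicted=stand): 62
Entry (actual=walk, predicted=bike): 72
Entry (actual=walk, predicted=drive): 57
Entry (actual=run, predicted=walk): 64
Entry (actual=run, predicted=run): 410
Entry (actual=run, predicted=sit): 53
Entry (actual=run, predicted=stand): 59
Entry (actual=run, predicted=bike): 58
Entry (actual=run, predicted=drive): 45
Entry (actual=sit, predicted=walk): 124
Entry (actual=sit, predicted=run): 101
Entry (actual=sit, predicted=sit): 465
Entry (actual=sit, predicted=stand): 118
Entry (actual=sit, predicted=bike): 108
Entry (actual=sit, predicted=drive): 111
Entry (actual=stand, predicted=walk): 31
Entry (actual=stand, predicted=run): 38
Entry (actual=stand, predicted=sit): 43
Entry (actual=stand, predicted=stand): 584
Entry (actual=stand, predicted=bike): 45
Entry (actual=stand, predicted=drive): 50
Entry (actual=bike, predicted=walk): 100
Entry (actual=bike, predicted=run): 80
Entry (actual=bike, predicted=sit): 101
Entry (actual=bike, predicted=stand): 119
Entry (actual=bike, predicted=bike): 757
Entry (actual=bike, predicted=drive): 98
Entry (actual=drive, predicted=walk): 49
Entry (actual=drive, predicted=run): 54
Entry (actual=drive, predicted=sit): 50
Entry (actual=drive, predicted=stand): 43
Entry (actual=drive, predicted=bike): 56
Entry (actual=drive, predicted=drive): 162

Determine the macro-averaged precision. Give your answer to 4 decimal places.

0.5760

Per-class precision (TP/(TP+FP)):
  walk: TP=976, FP=64+124+31+100+49=368 → 976/1344 = 0.72619
  run: TP=410, FP=73+101+38+80+54=346 → 410/756 = 0.54233
  sit: TP=465, FP=71+53+43+101+50=318 → 465/783 = 0.59387
  stand: TP=584, FP=62+59+118+119+43=401 → 584/985 = 0.59289
  bike: TP=757, FP=72+58+108+45+56=339 → 757/1096 = 0.69069
  drive: TP=162, FP=57+45+111+50+98=361 → 162/523 = 0.30975
Macro-precision = mean = (0.72619 + 0.54233 + 0.59387 + 0.59289 + 0.69069 + 0.30975) / 6 = 0.5760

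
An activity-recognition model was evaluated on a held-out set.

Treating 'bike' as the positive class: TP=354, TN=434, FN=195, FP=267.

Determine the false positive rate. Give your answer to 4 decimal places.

FPR = FP/(FP+TN) = 267/(267+434) = 0.3809

0.3809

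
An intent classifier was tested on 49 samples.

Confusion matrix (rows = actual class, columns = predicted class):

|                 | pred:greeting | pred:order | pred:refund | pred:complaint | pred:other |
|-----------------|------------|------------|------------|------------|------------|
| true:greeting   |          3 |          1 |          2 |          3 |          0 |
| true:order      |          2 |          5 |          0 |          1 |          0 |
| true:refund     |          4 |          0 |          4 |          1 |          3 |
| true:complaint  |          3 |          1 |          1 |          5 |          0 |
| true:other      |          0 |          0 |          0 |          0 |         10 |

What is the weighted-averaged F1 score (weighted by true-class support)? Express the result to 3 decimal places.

Per-class F1 score (2·TP/(2·TP+FP+FN)):
  greeting: TP=3, FP=2+4+3+0=9, FN=1+2+3+0=6 → 6/21 = 0.2857
  order: TP=5, FP=1+0+1+0=2, FN=2+0+1+0=3 → 10/15 = 0.6667
  refund: TP=4, FP=2+0+1+0=3, FN=4+0+1+3=8 → 8/19 = 0.4211
  complaint: TP=5, FP=3+1+1+0=5, FN=3+1+1+0=5 → 10/20 = 0.5000
  other: TP=10, FP=0+0+3+0=3, FN=0+0+0+0=0 → 20/23 = 0.8696
Weighted-F1 score = Σ (supportᵢ/N)·F1 scoreᵢ with N=49: (9/49)·0.2857 + (8/49)·0.6667 + (12/49)·0.4211 + (10/49)·0.5000 + (10/49)·0.8696 = 0.544

0.544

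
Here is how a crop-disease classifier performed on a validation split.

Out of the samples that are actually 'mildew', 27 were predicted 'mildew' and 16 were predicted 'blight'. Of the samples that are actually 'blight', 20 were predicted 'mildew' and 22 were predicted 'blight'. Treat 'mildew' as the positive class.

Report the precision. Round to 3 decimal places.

0.574

Precision = TP/(TP+FP) = 27/(27+20) = 27/47 = 0.574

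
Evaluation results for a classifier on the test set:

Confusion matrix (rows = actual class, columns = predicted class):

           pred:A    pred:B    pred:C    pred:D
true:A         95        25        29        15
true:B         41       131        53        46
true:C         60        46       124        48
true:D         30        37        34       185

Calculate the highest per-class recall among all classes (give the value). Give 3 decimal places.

Per-class recall (TP/(TP+FN)):
  A: TP=95, FN=25+29+15=69 → 95/164 = 0.5793
  B: TP=131, FN=41+53+46=140 → 131/271 = 0.4834
  C: TP=124, FN=60+46+48=154 → 124/278 = 0.4460
  D: TP=185, FN=30+37+34=101 → 185/286 = 0.6469
Highest is class 'D' with recall = 0.647.

0.647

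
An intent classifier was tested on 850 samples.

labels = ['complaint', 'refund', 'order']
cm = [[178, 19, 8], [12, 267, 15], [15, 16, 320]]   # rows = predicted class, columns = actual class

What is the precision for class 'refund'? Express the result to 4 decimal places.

One-vs-rest for 'refund': TP = diagonal; FP = other classes predicted 'refund'; FN = 'refund' predicted as other.
precision = TP/(TP+FP).
refund: TP=267, FP=12+15=27 → 267/294 = 0.90816

0.9082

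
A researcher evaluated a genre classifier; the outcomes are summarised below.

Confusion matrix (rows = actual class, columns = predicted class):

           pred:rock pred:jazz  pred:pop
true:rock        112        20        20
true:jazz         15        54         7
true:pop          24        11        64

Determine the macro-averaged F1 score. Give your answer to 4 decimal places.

Per-class F1 score (2·TP/(2·TP+FP+FN)):
  rock: TP=112, FP=15+24=39, FN=20+20=40 → 224/303 = 0.73927
  jazz: TP=54, FP=20+11=31, FN=15+7=22 → 108/161 = 0.67081
  pop: TP=64, FP=20+7=27, FN=24+11=35 → 128/190 = 0.67368
Macro-F1 score = mean = (0.73927 + 0.67081 + 0.67368) / 3 = 0.6946

0.6946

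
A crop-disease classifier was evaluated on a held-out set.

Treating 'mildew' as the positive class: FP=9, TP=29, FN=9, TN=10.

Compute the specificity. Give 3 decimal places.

0.526

Specificity = TN/(TN+FP) = 10/(10+9) = 0.526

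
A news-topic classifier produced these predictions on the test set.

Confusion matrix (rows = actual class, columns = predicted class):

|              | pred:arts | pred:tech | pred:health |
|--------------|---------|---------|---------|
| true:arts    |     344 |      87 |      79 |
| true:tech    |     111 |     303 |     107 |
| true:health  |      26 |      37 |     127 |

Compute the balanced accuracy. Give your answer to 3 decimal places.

Balanced accuracy = mean of per-class recall.
  arts: recall = 344/510 = 0.6745
  tech: recall = 303/521 = 0.5816
  health: recall = 127/190 = 0.6684
Mean = (0.6745 + 0.5816 + 0.6684) / 3 = 0.642

0.642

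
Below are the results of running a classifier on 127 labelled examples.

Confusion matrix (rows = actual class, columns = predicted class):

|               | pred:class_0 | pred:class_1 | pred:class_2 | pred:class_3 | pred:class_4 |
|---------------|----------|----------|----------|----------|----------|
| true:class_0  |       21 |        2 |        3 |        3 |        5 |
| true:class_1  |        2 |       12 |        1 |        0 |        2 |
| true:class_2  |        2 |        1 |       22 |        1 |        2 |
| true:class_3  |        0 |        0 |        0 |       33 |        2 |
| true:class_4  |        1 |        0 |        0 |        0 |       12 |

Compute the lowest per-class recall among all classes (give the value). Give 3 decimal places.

Per-class recall (TP/(TP+FN)):
  class_0: TP=21, FN=2+3+3+5=13 → 21/34 = 0.6176
  class_1: TP=12, FN=2+1+0+2=5 → 12/17 = 0.7059
  class_2: TP=22, FN=2+1+1+2=6 → 22/28 = 0.7857
  class_3: TP=33, FN=0+0+0+2=2 → 33/35 = 0.9429
  class_4: TP=12, FN=1+0+0+0=1 → 12/13 = 0.9231
Lowest is class 'class_0' with recall = 0.618.

0.618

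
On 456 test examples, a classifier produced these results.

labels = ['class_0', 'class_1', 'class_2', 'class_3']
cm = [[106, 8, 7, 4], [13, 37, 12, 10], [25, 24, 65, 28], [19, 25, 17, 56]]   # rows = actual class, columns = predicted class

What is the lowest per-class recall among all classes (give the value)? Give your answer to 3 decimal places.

0.458

Per-class recall (TP/(TP+FN)):
  class_0: TP=106, FN=8+7+4=19 → 106/125 = 0.8480
  class_1: TP=37, FN=13+12+10=35 → 37/72 = 0.5139
  class_2: TP=65, FN=25+24+28=77 → 65/142 = 0.4577
  class_3: TP=56, FN=19+25+17=61 → 56/117 = 0.4786
Lowest is class 'class_2' with recall = 0.458.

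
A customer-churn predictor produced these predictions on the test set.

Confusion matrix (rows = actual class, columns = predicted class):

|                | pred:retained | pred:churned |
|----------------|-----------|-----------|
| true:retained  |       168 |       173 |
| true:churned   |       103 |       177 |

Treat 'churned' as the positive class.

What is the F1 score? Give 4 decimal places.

0.5619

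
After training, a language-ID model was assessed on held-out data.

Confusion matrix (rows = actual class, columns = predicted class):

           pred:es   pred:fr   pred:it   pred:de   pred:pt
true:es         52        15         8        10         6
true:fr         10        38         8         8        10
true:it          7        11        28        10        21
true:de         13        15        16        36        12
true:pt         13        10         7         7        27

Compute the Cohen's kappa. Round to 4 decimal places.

0.3179

Observed agreement pₒ = trace/N = 181/398 = 0.45477
Expected agreement pₑ = Σ (rowᵢ·colᵢ)/N² = (91·95 + 74·89 + 77·67 + 92·71 + 64·76)/398² = 0.20066
κ = (pₒ − pₑ)/(1 − pₑ) = (0.45477 − 0.20066)/(1 − 0.20066) = 0.3179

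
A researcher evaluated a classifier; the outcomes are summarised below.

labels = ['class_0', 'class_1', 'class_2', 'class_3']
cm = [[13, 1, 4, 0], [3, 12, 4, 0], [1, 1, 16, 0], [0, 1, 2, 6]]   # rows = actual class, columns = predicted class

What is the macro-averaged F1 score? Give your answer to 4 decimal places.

0.7440

Per-class F1 score (2·TP/(2·TP+FP+FN)):
  class_0: TP=13, FP=3+1+0=4, FN=1+4+0=5 → 26/35 = 0.74286
  class_1: TP=12, FP=1+1+1=3, FN=3+4+0=7 → 24/34 = 0.70588
  class_2: TP=16, FP=4+4+2=10, FN=1+1+0=2 → 32/44 = 0.72727
  class_3: TP=6, FP=0+0+0=0, FN=0+1+2=3 → 12/15 = 0.80000
Macro-F1 score = mean = (0.74286 + 0.70588 + 0.72727 + 0.80000) / 4 = 0.7440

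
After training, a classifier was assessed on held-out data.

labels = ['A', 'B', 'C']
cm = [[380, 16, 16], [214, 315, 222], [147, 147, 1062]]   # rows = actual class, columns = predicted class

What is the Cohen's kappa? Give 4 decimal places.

Observed agreement pₒ = trace/N = 1757/2519 = 0.69750
Expected agreement pₑ = Σ (rowᵢ·colᵢ)/N² = (412·741 + 751·478 + 1356·1300)/2519² = 0.38250
κ = (pₒ − pₑ)/(1 − pₑ) = (0.69750 − 0.38250)/(1 − 0.38250) = 0.5101

0.5101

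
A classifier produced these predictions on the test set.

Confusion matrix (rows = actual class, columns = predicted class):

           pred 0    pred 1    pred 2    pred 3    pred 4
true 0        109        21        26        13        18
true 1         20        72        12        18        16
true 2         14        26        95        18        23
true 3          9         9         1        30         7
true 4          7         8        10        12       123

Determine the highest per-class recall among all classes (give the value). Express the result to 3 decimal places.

0.769

Per-class recall (TP/(TP+FN)):
  0: TP=109, FN=21+26+13+18=78 → 109/187 = 0.5829
  1: TP=72, FN=20+12+18+16=66 → 72/138 = 0.5217
  2: TP=95, FN=14+26+18+23=81 → 95/176 = 0.5398
  3: TP=30, FN=9+9+1+7=26 → 30/56 = 0.5357
  4: TP=123, FN=7+8+10+12=37 → 123/160 = 0.7688
Highest is class '4' with recall = 0.769.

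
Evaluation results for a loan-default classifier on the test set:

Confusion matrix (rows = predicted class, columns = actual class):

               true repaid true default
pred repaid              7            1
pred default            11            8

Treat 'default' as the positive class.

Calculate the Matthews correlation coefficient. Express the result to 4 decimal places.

MCC = (TP·TN − FP·FN) / √((TP+FP)(TP+FN)(TN+FP)(TN+FN))
Numerator = 8·7 − 11·1 = 45
Denominator = √(19·9·18·8) = √24624 = 156.9204
MCC = 45 / 156.9204 = 0.2868

0.2868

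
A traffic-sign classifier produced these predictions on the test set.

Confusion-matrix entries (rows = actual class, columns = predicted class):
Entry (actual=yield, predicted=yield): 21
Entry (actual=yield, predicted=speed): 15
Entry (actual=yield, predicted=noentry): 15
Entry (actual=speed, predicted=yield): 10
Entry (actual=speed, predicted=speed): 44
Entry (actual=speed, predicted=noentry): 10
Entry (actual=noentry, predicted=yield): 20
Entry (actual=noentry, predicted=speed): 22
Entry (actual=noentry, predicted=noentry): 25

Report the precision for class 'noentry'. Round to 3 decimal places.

precision = TP/(TP+FP).
noentry: TP=25, FP=15+10=25 → 25/50 = 0.5000

0.500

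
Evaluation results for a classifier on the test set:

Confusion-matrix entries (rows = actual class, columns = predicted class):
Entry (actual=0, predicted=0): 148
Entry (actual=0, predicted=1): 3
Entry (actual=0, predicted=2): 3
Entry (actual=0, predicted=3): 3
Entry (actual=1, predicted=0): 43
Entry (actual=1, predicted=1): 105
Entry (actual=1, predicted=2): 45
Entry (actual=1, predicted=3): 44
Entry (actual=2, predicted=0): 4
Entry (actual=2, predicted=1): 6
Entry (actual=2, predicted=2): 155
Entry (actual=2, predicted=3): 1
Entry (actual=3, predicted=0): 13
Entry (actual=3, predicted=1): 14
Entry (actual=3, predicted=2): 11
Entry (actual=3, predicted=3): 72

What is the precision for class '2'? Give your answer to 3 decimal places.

0.724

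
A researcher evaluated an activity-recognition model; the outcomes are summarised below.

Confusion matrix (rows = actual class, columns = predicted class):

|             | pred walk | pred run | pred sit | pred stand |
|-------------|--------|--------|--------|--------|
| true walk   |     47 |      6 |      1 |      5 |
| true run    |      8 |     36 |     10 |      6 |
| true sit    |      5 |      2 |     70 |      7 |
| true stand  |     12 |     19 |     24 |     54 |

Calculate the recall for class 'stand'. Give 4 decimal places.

One-vs-rest for 'stand': TP = diagonal; FP = other classes predicted 'stand'; FN = 'stand' predicted as other.
recall = TP/(TP+FN).
stand: TP=54, FN=12+19+24=55 → 54/109 = 0.49541

0.4954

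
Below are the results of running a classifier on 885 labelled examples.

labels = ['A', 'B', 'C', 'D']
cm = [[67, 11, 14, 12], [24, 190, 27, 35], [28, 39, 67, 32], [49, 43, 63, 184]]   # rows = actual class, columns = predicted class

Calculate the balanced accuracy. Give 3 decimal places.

Balanced accuracy = mean of per-class recall.
  A: recall = 67/104 = 0.6442
  B: recall = 190/276 = 0.6884
  C: recall = 67/166 = 0.4036
  D: recall = 184/339 = 0.5428
Mean = (0.6442 + 0.6884 + 0.4036 + 0.5428) / 4 = 0.570

0.570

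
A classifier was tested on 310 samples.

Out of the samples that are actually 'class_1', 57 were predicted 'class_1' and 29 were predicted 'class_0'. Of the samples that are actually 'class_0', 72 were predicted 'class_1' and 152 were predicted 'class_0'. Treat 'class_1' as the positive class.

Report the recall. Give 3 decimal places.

Recall = TP/(TP+FN) = 57/(57+29) = 57/86 = 0.663

0.663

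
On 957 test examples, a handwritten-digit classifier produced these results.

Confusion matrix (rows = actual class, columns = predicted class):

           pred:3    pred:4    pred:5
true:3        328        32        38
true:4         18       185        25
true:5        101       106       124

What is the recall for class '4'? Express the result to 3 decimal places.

Treat '4' as positive and all other classes as negative.
recall = TP/(TP+FN).
4: TP=185, FN=18+25=43 → 185/228 = 0.8114

0.811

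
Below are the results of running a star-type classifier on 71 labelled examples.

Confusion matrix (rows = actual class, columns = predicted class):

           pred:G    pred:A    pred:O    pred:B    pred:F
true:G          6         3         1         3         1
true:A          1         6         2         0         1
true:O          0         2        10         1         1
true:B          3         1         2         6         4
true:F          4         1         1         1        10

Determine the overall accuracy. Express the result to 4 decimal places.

Accuracy = trace / total = (6+6+10+6+10=38) / 71 = 38/71 = 0.5352

0.5352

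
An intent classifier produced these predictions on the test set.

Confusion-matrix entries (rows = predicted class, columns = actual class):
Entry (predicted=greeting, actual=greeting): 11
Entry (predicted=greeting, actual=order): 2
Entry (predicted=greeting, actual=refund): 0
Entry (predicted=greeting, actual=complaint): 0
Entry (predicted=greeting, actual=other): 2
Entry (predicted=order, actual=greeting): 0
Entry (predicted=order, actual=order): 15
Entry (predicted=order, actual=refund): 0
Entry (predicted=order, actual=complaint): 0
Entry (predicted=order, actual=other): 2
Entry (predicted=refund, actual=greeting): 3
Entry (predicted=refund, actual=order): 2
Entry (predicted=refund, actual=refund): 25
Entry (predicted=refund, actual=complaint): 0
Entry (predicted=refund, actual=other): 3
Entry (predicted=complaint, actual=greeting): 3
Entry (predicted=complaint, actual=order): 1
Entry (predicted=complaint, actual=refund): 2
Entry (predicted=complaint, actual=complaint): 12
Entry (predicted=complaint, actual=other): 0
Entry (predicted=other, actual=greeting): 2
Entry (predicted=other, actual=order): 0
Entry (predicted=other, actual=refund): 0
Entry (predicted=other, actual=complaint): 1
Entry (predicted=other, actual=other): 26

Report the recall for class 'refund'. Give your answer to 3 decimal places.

0.926

Take TP from the diagonal, FP from the rest of the 'refund' prediction marginal, FN from the rest of the 'refund' actual marginal.
recall = TP/(TP+FN).
refund: TP=25, FN=0+0+2+0=2 → 25/27 = 0.9259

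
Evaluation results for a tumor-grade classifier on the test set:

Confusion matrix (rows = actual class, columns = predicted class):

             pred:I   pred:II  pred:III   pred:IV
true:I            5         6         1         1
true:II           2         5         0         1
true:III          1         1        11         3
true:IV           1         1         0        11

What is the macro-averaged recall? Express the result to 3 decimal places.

Per-class recall (TP/(TP+FN)):
  I: TP=5, FN=6+1+1=8 → 5/13 = 0.3846
  II: TP=5, FN=2+0+1=3 → 5/8 = 0.6250
  III: TP=11, FN=1+1+3=5 → 11/16 = 0.6875
  IV: TP=11, FN=1+1+0=2 → 11/13 = 0.8462
Macro-recall = mean = (0.3846 + 0.6250 + 0.6875 + 0.8462) / 4 = 0.636

0.636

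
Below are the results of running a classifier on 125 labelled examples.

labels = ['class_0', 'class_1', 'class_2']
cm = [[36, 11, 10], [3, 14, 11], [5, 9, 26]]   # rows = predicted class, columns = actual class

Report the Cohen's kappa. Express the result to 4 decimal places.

0.4045

Observed agreement pₒ = trace/N = 76/125 = 0.60800
Expected agreement pₑ = Σ (rowᵢ·colᵢ)/N² = (44·57 + 34·28 + 47·40)/125² = 0.34176
κ = (pₒ − pₑ)/(1 − pₑ) = (0.60800 − 0.34176)/(1 − 0.34176) = 0.4045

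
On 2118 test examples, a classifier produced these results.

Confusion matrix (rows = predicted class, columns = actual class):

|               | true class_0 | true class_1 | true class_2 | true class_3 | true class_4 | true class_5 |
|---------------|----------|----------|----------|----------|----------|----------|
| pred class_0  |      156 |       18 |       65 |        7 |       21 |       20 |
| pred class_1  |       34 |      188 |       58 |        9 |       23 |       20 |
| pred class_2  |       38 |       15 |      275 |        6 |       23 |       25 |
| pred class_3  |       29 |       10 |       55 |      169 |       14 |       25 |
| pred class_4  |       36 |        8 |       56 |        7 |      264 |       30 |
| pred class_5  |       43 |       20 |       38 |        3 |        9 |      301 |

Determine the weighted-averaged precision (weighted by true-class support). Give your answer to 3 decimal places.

Per-class precision (TP/(TP+FP)):
  class_0: TP=156, FP=18+65+7+21+20=131 → 156/287 = 0.5436
  class_1: TP=188, FP=34+58+9+23+20=144 → 188/332 = 0.5663
  class_2: TP=275, FP=38+15+6+23+25=107 → 275/382 = 0.7199
  class_3: TP=169, FP=29+10+55+14+25=133 → 169/302 = 0.5596
  class_4: TP=264, FP=36+8+56+7+30=137 → 264/401 = 0.6584
  class_5: TP=301, FP=43+20+38+3+9=113 → 301/414 = 0.7271
Weighted-precision = Σ (supportᵢ/N)·precisionᵢ with N=2118: (336/2118)·0.5436 + (259/2118)·0.5663 + (547/2118)·0.7199 + (201/2118)·0.5596 + (354/2118)·0.6584 + (421/2118)·0.7271 = 0.649

0.649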